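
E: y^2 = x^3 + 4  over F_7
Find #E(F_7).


For each x in F_7, count y with y^2 = x^3 + 0 x + 4 mod 7:
  x = 0: RHS = 4, y in [2, 5]  -> 2 point(s)
Affine points: 2. Add the point at infinity: total = 3.

#E(F_7) = 3


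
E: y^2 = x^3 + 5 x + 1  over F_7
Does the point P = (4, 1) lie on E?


Check whether y^2 = x^3 + 5 x + 1 (mod 7) for (x, y) = (4, 1).
LHS: y^2 = 1^2 mod 7 = 1
RHS: x^3 + 5 x + 1 = 4^3 + 5*4 + 1 mod 7 = 1
LHS = RHS

Yes, on the curve


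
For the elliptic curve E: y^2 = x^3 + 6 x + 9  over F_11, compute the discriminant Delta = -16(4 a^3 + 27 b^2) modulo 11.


4 a^3 + 27 b^2 = 4*6^3 + 27*9^2 = 864 + 2187 = 3051
Delta = -16 * (3051) = -48816
Delta mod 11 = 2

Delta = 2 (mod 11)


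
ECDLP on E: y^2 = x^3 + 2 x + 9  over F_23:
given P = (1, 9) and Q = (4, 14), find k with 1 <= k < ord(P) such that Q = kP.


Enumerate multiples of P until we hit Q = (4, 14):
  1P = (1, 9)
  2P = (22, 12)
  3P = (8, 13)
  4P = (4, 9)
  5P = (18, 14)
  6P = (13, 1)
  7P = (12, 6)
  8P = (0, 20)
  9P = (5, 12)
  10P = (19, 12)
  11P = (19, 11)
  12P = (5, 11)
  13P = (0, 3)
  14P = (12, 17)
  15P = (13, 22)
  16P = (18, 9)
  17P = (4, 14)
Match found at i = 17.

k = 17


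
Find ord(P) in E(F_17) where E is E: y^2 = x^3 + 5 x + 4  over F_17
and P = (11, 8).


Compute successive multiples of P until we hit O:
  1P = (11, 8)
  2P = (14, 8)
  3P = (9, 9)
  4P = (10, 0)
  5P = (9, 8)
  6P = (14, 9)
  7P = (11, 9)
  8P = O

ord(P) = 8


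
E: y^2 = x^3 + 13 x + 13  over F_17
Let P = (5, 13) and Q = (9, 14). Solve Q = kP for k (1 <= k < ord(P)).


Enumerate multiples of P until we hit Q = (9, 14):
  1P = (5, 13)
  2P = (9, 14)
Match found at i = 2.

k = 2


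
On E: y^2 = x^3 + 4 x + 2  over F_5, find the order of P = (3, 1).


Compute successive multiples of P until we hit O:
  1P = (3, 1)
  2P = (3, 4)
  3P = O

ord(P) = 3


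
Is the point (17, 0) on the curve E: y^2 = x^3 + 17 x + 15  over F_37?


Check whether y^2 = x^3 + 17 x + 15 (mod 37) for (x, y) = (17, 0).
LHS: y^2 = 0^2 mod 37 = 0
RHS: x^3 + 17 x + 15 = 17^3 + 17*17 + 15 mod 37 = 0
LHS = RHS

Yes, on the curve


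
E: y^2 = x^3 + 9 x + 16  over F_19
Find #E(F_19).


For each x in F_19, count y with y^2 = x^3 + 9 x + 16 mod 19:
  x = 0: RHS = 16, y in [4, 15]  -> 2 point(s)
  x = 1: RHS = 7, y in [8, 11]  -> 2 point(s)
  x = 2: RHS = 4, y in [2, 17]  -> 2 point(s)
  x = 6: RHS = 1, y in [1, 18]  -> 2 point(s)
  x = 7: RHS = 4, y in [2, 17]  -> 2 point(s)
  x = 8: RHS = 11, y in [7, 12]  -> 2 point(s)
  x = 9: RHS = 9, y in [3, 16]  -> 2 point(s)
  x = 10: RHS = 4, y in [2, 17]  -> 2 point(s)
  x = 12: RHS = 9, y in [3, 16]  -> 2 point(s)
  x = 14: RHS = 17, y in [6, 13]  -> 2 point(s)
  x = 15: RHS = 11, y in [7, 12]  -> 2 point(s)
  x = 16: RHS = 0, y in [0]  -> 1 point(s)
  x = 17: RHS = 9, y in [3, 16]  -> 2 point(s)
  x = 18: RHS = 6, y in [5, 14]  -> 2 point(s)
Affine points: 27. Add the point at infinity: total = 28.

#E(F_19) = 28


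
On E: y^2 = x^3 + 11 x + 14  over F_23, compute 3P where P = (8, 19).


k = 3 = 11_2 (binary, LSB first: 11)
Double-and-add from P = (8, 19):
  bit 0 = 1: acc = O + (8, 19) = (8, 19)
  bit 1 = 1: acc = (8, 19) + (13, 13) = (20, 0)

3P = (20, 0)


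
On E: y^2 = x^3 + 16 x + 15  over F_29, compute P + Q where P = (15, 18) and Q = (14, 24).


P != Q, so use the chord formula.
s = (y2 - y1) / (x2 - x1) = (6) / (28) mod 29 = 23
x3 = s^2 - x1 - x2 mod 29 = 23^2 - 15 - 14 = 7
y3 = s (x1 - x3) - y1 mod 29 = 23 * (15 - 7) - 18 = 21

P + Q = (7, 21)


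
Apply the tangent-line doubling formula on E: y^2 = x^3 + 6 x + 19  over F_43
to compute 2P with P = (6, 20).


Doubling: s = (3 x1^2 + a) / (2 y1)
s = (3*6^2 + 6) / (2*20) mod 43 = 5
x3 = s^2 - 2 x1 mod 43 = 5^2 - 2*6 = 13
y3 = s (x1 - x3) - y1 mod 43 = 5 * (6 - 13) - 20 = 31

2P = (13, 31)


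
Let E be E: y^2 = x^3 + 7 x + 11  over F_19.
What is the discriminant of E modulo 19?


4 a^3 + 27 b^2 = 4*7^3 + 27*11^2 = 1372 + 3267 = 4639
Delta = -16 * (4639) = -74224
Delta mod 19 = 9

Delta = 9 (mod 19)


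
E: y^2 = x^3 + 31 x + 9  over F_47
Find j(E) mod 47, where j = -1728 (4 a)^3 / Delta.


Delta = -16(4 a^3 + 27 b^2) mod 47 = 1
-1728 * (4 a)^3 = -1728 * (4*31)^3 mod 47 = 7
j = 7 * 1^(-1) mod 47 = 7

j = 7 (mod 47)


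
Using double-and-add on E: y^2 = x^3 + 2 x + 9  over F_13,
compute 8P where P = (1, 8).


k = 8 = 1000_2 (binary, LSB first: 0001)
Double-and-add from P = (1, 8):
  bit 0 = 0: acc unchanged = O
  bit 1 = 0: acc unchanged = O
  bit 2 = 0: acc unchanged = O
  bit 3 = 1: acc = O + (4, 4) = (4, 4)

8P = (4, 4)


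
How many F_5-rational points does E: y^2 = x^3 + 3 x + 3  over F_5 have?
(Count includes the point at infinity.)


For each x in F_5, count y with y^2 = x^3 + 3 x + 3 mod 5:
  x = 3: RHS = 4, y in [2, 3]  -> 2 point(s)
  x = 4: RHS = 4, y in [2, 3]  -> 2 point(s)
Affine points: 4. Add the point at infinity: total = 5.

#E(F_5) = 5


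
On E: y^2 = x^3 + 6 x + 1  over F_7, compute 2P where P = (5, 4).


Doubling: s = (3 x1^2 + a) / (2 y1)
s = (3*5^2 + 6) / (2*4) mod 7 = 4
x3 = s^2 - 2 x1 mod 7 = 4^2 - 2*5 = 6
y3 = s (x1 - x3) - y1 mod 7 = 4 * (5 - 6) - 4 = 6

2P = (6, 6)


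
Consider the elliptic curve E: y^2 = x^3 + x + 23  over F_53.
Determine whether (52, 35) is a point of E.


Check whether y^2 = x^3 + 1 x + 23 (mod 53) for (x, y) = (52, 35).
LHS: y^2 = 35^2 mod 53 = 6
RHS: x^3 + 1 x + 23 = 52^3 + 1*52 + 23 mod 53 = 21
LHS != RHS

No, not on the curve


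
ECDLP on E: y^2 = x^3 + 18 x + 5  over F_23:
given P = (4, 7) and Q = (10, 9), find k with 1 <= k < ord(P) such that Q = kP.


Enumerate multiples of P until we hit Q = (10, 9):
  1P = (4, 7)
  2P = (10, 14)
  3P = (11, 4)
  4P = (11, 19)
  5P = (10, 9)
Match found at i = 5.

k = 5


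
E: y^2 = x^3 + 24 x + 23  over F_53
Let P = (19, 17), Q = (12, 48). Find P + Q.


P != Q, so use the chord formula.
s = (y2 - y1) / (x2 - x1) = (31) / (46) mod 53 = 41
x3 = s^2 - x1 - x2 mod 53 = 41^2 - 19 - 12 = 7
y3 = s (x1 - x3) - y1 mod 53 = 41 * (19 - 7) - 17 = 51

P + Q = (7, 51)


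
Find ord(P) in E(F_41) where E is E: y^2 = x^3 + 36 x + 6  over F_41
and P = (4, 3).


Compute successive multiples of P until we hit O:
  1P = (4, 3)
  2P = (24, 4)
  3P = (17, 23)
  4P = (18, 7)
  5P = (40, 16)
  6P = (30, 40)
  7P = (16, 2)
  8P = (23, 2)
  ... (continuing to 33P)
  33P = O

ord(P) = 33


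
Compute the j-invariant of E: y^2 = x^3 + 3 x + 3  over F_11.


Delta = -16(4 a^3 + 27 b^2) mod 11 = 5
-1728 * (4 a)^3 = -1728 * (4*3)^3 mod 11 = 10
j = 10 * 5^(-1) mod 11 = 2

j = 2 (mod 11)


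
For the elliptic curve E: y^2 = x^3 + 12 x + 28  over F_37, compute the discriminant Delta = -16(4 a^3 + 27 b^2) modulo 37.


4 a^3 + 27 b^2 = 4*12^3 + 27*28^2 = 6912 + 21168 = 28080
Delta = -16 * (28080) = -449280
Delta mod 37 = 11

Delta = 11 (mod 37)


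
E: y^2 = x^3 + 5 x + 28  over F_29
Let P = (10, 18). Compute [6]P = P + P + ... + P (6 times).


k = 6 = 110_2 (binary, LSB first: 011)
Double-and-add from P = (10, 18):
  bit 0 = 0: acc unchanged = O
  bit 1 = 1: acc = O + (13, 17) = (13, 17)
  bit 2 = 1: acc = (13, 17) + (7, 0) = (13, 12)

6P = (13, 12)


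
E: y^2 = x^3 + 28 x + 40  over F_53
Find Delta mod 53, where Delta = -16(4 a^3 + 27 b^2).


4 a^3 + 27 b^2 = 4*28^3 + 27*40^2 = 87808 + 43200 = 131008
Delta = -16 * (131008) = -2096128
Delta mod 53 = 22

Delta = 22 (mod 53)


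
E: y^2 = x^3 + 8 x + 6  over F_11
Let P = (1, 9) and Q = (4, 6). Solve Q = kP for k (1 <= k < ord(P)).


Enumerate multiples of P until we hit Q = (4, 6):
  1P = (1, 9)
  2P = (9, 2)
  3P = (4, 6)
Match found at i = 3.

k = 3


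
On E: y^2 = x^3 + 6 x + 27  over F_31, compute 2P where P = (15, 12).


Doubling: s = (3 x1^2 + a) / (2 y1)
s = (3*15^2 + 6) / (2*12) mod 31 = 9
x3 = s^2 - 2 x1 mod 31 = 9^2 - 2*15 = 20
y3 = s (x1 - x3) - y1 mod 31 = 9 * (15 - 20) - 12 = 5

2P = (20, 5)


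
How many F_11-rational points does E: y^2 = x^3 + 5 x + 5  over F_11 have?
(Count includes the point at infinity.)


For each x in F_11, count y with y^2 = x^3 + 5 x + 5 mod 11:
  x = 0: RHS = 5, y in [4, 7]  -> 2 point(s)
  x = 1: RHS = 0, y in [0]  -> 1 point(s)
  x = 2: RHS = 1, y in [1, 10]  -> 2 point(s)
  x = 3: RHS = 3, y in [5, 6]  -> 2 point(s)
  x = 4: RHS = 1, y in [1, 10]  -> 2 point(s)
  x = 5: RHS = 1, y in [1, 10]  -> 2 point(s)
  x = 6: RHS = 9, y in [3, 8]  -> 2 point(s)
  x = 7: RHS = 9, y in [3, 8]  -> 2 point(s)
  x = 9: RHS = 9, y in [3, 8]  -> 2 point(s)
Affine points: 17. Add the point at infinity: total = 18.

#E(F_11) = 18


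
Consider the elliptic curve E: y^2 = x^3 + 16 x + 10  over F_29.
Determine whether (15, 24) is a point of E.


Check whether y^2 = x^3 + 16 x + 10 (mod 29) for (x, y) = (15, 24).
LHS: y^2 = 24^2 mod 29 = 25
RHS: x^3 + 16 x + 10 = 15^3 + 16*15 + 10 mod 29 = 0
LHS != RHS

No, not on the curve


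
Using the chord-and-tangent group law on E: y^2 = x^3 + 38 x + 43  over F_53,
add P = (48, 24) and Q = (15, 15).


P != Q, so use the chord formula.
s = (y2 - y1) / (x2 - x1) = (44) / (20) mod 53 = 34
x3 = s^2 - x1 - x2 mod 53 = 34^2 - 48 - 15 = 33
y3 = s (x1 - x3) - y1 mod 53 = 34 * (48 - 33) - 24 = 9

P + Q = (33, 9)


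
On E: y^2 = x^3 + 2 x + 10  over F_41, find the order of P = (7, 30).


Compute successive multiples of P until we hit O:
  1P = (7, 30)
  2P = (4, 0)
  3P = (7, 11)
  4P = O

ord(P) = 4


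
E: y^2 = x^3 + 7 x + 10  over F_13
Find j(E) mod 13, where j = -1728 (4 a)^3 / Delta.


Delta = -16(4 a^3 + 27 b^2) mod 13 = 4
-1728 * (4 a)^3 = -1728 * (4*7)^3 mod 13 = 8
j = 8 * 4^(-1) mod 13 = 2

j = 2 (mod 13)


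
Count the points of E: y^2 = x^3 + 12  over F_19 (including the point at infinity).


For each x in F_19, count y with y^2 = x^3 + 0 x + 12 mod 19:
  x = 2: RHS = 1, y in [1, 18]  -> 2 point(s)
  x = 3: RHS = 1, y in [1, 18]  -> 2 point(s)
  x = 4: RHS = 0, y in [0]  -> 1 point(s)
  x = 5: RHS = 4, y in [2, 17]  -> 2 point(s)
  x = 6: RHS = 0, y in [0]  -> 1 point(s)
  x = 8: RHS = 11, y in [7, 12]  -> 2 point(s)
  x = 9: RHS = 0, y in [0]  -> 1 point(s)
  x = 10: RHS = 5, y in [9, 10]  -> 2 point(s)
  x = 12: RHS = 11, y in [7, 12]  -> 2 point(s)
  x = 13: RHS = 5, y in [9, 10]  -> 2 point(s)
  x = 14: RHS = 1, y in [1, 18]  -> 2 point(s)
  x = 15: RHS = 5, y in [9, 10]  -> 2 point(s)
  x = 16: RHS = 4, y in [2, 17]  -> 2 point(s)
  x = 17: RHS = 4, y in [2, 17]  -> 2 point(s)
  x = 18: RHS = 11, y in [7, 12]  -> 2 point(s)
Affine points: 27. Add the point at infinity: total = 28.

#E(F_19) = 28


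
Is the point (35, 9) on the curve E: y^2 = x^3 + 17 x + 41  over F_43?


Check whether y^2 = x^3 + 17 x + 41 (mod 43) for (x, y) = (35, 9).
LHS: y^2 = 9^2 mod 43 = 38
RHS: x^3 + 17 x + 41 = 35^3 + 17*35 + 41 mod 43 = 38
LHS = RHS

Yes, on the curve


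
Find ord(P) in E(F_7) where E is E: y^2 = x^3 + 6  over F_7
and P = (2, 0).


Compute successive multiples of P until we hit O:
  1P = (2, 0)
  2P = O

ord(P) = 2


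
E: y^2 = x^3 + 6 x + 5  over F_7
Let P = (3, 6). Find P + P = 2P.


Doubling: s = (3 x1^2 + a) / (2 y1)
s = (3*3^2 + 6) / (2*6) mod 7 = 1
x3 = s^2 - 2 x1 mod 7 = 1^2 - 2*3 = 2
y3 = s (x1 - x3) - y1 mod 7 = 1 * (3 - 2) - 6 = 2

2P = (2, 2)


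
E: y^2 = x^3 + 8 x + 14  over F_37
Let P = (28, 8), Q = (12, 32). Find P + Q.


P != Q, so use the chord formula.
s = (y2 - y1) / (x2 - x1) = (24) / (21) mod 37 = 17
x3 = s^2 - x1 - x2 mod 37 = 17^2 - 28 - 12 = 27
y3 = s (x1 - x3) - y1 mod 37 = 17 * (28 - 27) - 8 = 9

P + Q = (27, 9)


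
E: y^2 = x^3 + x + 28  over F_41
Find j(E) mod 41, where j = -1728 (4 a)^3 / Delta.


Delta = -16(4 a^3 + 27 b^2) mod 41 = 31
-1728 * (4 a)^3 = -1728 * (4*1)^3 mod 41 = 26
j = 26 * 31^(-1) mod 41 = 22

j = 22 (mod 41)


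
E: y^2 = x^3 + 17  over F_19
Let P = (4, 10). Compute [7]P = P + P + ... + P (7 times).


k = 7 = 111_2 (binary, LSB first: 111)
Double-and-add from P = (4, 10):
  bit 0 = 1: acc = O + (4, 10) = (4, 10)
  bit 1 = 1: acc = (4, 10) + (16, 3) = (0, 13)
  bit 2 = 1: acc = (0, 13) + (12, 15) = (16, 16)

7P = (16, 16)


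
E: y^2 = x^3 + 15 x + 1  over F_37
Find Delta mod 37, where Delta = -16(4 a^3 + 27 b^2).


4 a^3 + 27 b^2 = 4*15^3 + 27*1^2 = 13500 + 27 = 13527
Delta = -16 * (13527) = -216432
Delta mod 37 = 18

Delta = 18 (mod 37)


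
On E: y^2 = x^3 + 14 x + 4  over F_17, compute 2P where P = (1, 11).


Doubling: s = (3 x1^2 + a) / (2 y1)
s = (3*1^2 + 14) / (2*11) mod 17 = 0
x3 = s^2 - 2 x1 mod 17 = 0^2 - 2*1 = 15
y3 = s (x1 - x3) - y1 mod 17 = 0 * (1 - 15) - 11 = 6

2P = (15, 6)


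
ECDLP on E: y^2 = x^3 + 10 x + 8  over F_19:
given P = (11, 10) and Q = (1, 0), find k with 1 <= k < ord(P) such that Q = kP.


Enumerate multiples of P until we hit Q = (1, 0):
  1P = (11, 10)
  2P = (8, 7)
  3P = (1, 0)
Match found at i = 3.

k = 3


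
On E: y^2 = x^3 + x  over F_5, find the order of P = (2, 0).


Compute successive multiples of P until we hit O:
  1P = (2, 0)
  2P = O

ord(P) = 2


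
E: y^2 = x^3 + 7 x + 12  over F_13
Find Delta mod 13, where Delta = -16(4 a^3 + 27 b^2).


4 a^3 + 27 b^2 = 4*7^3 + 27*12^2 = 1372 + 3888 = 5260
Delta = -16 * (5260) = -84160
Delta mod 13 = 2

Delta = 2 (mod 13)


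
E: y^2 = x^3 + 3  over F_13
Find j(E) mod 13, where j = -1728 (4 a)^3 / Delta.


Delta = -16(4 a^3 + 27 b^2) mod 13 = 12
-1728 * (4 a)^3 = -1728 * (4*0)^3 mod 13 = 0
j = 0 * 12^(-1) mod 13 = 0

j = 0 (mod 13)


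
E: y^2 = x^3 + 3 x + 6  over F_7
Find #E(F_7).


For each x in F_7, count y with y^2 = x^3 + 3 x + 6 mod 7:
  x = 3: RHS = 0, y in [0]  -> 1 point(s)
  x = 6: RHS = 2, y in [3, 4]  -> 2 point(s)
Affine points: 3. Add the point at infinity: total = 4.

#E(F_7) = 4


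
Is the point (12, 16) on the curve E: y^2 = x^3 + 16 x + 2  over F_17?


Check whether y^2 = x^3 + 16 x + 2 (mod 17) for (x, y) = (12, 16).
LHS: y^2 = 16^2 mod 17 = 1
RHS: x^3 + 16 x + 2 = 12^3 + 16*12 + 2 mod 17 = 1
LHS = RHS

Yes, on the curve


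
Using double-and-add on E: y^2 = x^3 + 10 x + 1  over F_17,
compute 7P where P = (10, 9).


k = 7 = 111_2 (binary, LSB first: 111)
Double-and-add from P = (10, 9):
  bit 0 = 1: acc = O + (10, 9) = (10, 9)
  bit 1 = 1: acc = (10, 9) + (13, 13) = (9, 15)
  bit 2 = 1: acc = (9, 15) + (0, 16) = (12, 8)

7P = (12, 8)


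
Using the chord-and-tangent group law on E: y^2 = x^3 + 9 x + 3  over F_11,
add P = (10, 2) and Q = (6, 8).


P != Q, so use the chord formula.
s = (y2 - y1) / (x2 - x1) = (6) / (7) mod 11 = 4
x3 = s^2 - x1 - x2 mod 11 = 4^2 - 10 - 6 = 0
y3 = s (x1 - x3) - y1 mod 11 = 4 * (10 - 0) - 2 = 5

P + Q = (0, 5)


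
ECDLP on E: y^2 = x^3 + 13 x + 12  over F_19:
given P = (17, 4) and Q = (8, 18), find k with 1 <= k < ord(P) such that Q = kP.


Enumerate multiples of P until we hit Q = (8, 18):
  1P = (17, 4)
  2P = (1, 8)
  3P = (7, 3)
  4P = (18, 13)
  5P = (8, 1)
  6P = (11, 17)
  7P = (11, 2)
  8P = (8, 18)
Match found at i = 8.

k = 8


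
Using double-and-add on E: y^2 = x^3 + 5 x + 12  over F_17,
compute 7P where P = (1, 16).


k = 7 = 111_2 (binary, LSB first: 111)
Double-and-add from P = (1, 16):
  bit 0 = 1: acc = O + (1, 16) = (1, 16)
  bit 1 = 1: acc = (1, 16) + (14, 2) = (10, 12)
  bit 2 = 1: acc = (10, 12) + (2, 9) = (7, 4)

7P = (7, 4)


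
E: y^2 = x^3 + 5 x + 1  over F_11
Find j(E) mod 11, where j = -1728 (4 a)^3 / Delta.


Delta = -16(4 a^3 + 27 b^2) mod 11 = 5
-1728 * (4 a)^3 = -1728 * (4*5)^3 mod 11 = 8
j = 8 * 5^(-1) mod 11 = 6

j = 6 (mod 11)


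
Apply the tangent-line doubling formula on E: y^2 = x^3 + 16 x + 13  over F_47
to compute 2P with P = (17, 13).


Doubling: s = (3 x1^2 + a) / (2 y1)
s = (3*17^2 + 16) / (2*13) mod 47 = 43
x3 = s^2 - 2 x1 mod 47 = 43^2 - 2*17 = 29
y3 = s (x1 - x3) - y1 mod 47 = 43 * (17 - 29) - 13 = 35

2P = (29, 35)


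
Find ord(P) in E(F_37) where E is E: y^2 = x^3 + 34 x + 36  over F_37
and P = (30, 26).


Compute successive multiples of P until we hit O:
  1P = (30, 26)
  2P = (7, 32)
  3P = (10, 9)
  4P = (35, 16)
  5P = (13, 14)
  6P = (21, 13)
  7P = (26, 25)
  8P = (25, 3)
  ... (continuing to 22P)
  22P = O

ord(P) = 22


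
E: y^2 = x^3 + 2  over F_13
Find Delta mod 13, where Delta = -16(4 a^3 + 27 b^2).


4 a^3 + 27 b^2 = 4*0^3 + 27*2^2 = 0 + 108 = 108
Delta = -16 * (108) = -1728
Delta mod 13 = 1

Delta = 1 (mod 13)


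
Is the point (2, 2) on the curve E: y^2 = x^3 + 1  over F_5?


Check whether y^2 = x^3 + 0 x + 1 (mod 5) for (x, y) = (2, 2).
LHS: y^2 = 2^2 mod 5 = 4
RHS: x^3 + 0 x + 1 = 2^3 + 0*2 + 1 mod 5 = 4
LHS = RHS

Yes, on the curve


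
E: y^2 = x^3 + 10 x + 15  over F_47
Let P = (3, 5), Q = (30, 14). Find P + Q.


P != Q, so use the chord formula.
s = (y2 - y1) / (x2 - x1) = (9) / (27) mod 47 = 16
x3 = s^2 - x1 - x2 mod 47 = 16^2 - 3 - 30 = 35
y3 = s (x1 - x3) - y1 mod 47 = 16 * (3 - 35) - 5 = 0

P + Q = (35, 0)


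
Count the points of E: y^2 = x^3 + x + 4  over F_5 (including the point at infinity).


For each x in F_5, count y with y^2 = x^3 + 1 x + 4 mod 5:
  x = 0: RHS = 4, y in [2, 3]  -> 2 point(s)
  x = 1: RHS = 1, y in [1, 4]  -> 2 point(s)
  x = 2: RHS = 4, y in [2, 3]  -> 2 point(s)
  x = 3: RHS = 4, y in [2, 3]  -> 2 point(s)
Affine points: 8. Add the point at infinity: total = 9.

#E(F_5) = 9


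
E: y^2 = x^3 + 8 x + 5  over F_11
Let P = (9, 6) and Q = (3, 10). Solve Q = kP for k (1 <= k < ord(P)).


Enumerate multiples of P until we hit Q = (3, 10):
  1P = (9, 6)
  2P = (8, 3)
  3P = (3, 1)
  4P = (0, 7)
  5P = (5, 7)
  6P = (6, 7)
  7P = (1, 6)
  8P = (1, 5)
  9P = (6, 4)
  10P = (5, 4)
  11P = (0, 4)
  12P = (3, 10)
Match found at i = 12.

k = 12


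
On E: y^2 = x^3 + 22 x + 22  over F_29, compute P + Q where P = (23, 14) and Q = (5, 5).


P != Q, so use the chord formula.
s = (y2 - y1) / (x2 - x1) = (20) / (11) mod 29 = 15
x3 = s^2 - x1 - x2 mod 29 = 15^2 - 23 - 5 = 23
y3 = s (x1 - x3) - y1 mod 29 = 15 * (23 - 23) - 14 = 15

P + Q = (23, 15)


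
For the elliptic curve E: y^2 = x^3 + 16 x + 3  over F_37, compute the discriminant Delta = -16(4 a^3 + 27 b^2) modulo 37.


4 a^3 + 27 b^2 = 4*16^3 + 27*3^2 = 16384 + 243 = 16627
Delta = -16 * (16627) = -266032
Delta mod 37 = 35

Delta = 35 (mod 37)


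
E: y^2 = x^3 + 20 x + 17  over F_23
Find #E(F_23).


For each x in F_23, count y with y^2 = x^3 + 20 x + 17 mod 23:
  x = 3: RHS = 12, y in [9, 14]  -> 2 point(s)
  x = 4: RHS = 0, y in [0]  -> 1 point(s)
  x = 5: RHS = 12, y in [9, 14]  -> 2 point(s)
  x = 6: RHS = 8, y in [10, 13]  -> 2 point(s)
  x = 9: RHS = 6, y in [11, 12]  -> 2 point(s)
  x = 11: RHS = 4, y in [2, 21]  -> 2 point(s)
  x = 13: RHS = 13, y in [6, 17]  -> 2 point(s)
  x = 15: RHS = 12, y in [9, 14]  -> 2 point(s)
  x = 17: RHS = 3, y in [7, 16]  -> 2 point(s)
Affine points: 17. Add the point at infinity: total = 18.

#E(F_23) = 18


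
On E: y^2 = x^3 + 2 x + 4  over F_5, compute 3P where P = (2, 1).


k = 3 = 11_2 (binary, LSB first: 11)
Double-and-add from P = (2, 1):
  bit 0 = 1: acc = O + (2, 1) = (2, 1)
  bit 1 = 1: acc = (2, 1) + (0, 3) = (4, 1)

3P = (4, 1)


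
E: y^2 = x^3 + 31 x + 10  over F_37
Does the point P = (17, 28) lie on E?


Check whether y^2 = x^3 + 31 x + 10 (mod 37) for (x, y) = (17, 28).
LHS: y^2 = 28^2 mod 37 = 7
RHS: x^3 + 31 x + 10 = 17^3 + 31*17 + 10 mod 37 = 11
LHS != RHS

No, not on the curve


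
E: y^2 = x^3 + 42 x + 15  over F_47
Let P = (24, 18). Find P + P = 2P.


Doubling: s = (3 x1^2 + a) / (2 y1)
s = (3*24^2 + 42) / (2*18) mod 47 = 10
x3 = s^2 - 2 x1 mod 47 = 10^2 - 2*24 = 5
y3 = s (x1 - x3) - y1 mod 47 = 10 * (24 - 5) - 18 = 31

2P = (5, 31)


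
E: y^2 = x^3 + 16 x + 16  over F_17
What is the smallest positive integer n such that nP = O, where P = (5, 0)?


Compute successive multiples of P until we hit O:
  1P = (5, 0)
  2P = O

ord(P) = 2


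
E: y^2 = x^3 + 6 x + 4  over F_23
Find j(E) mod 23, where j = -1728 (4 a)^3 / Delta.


Delta = -16(4 a^3 + 27 b^2) mod 23 = 10
-1728 * (4 a)^3 = -1728 * (4*6)^3 mod 23 = 20
j = 20 * 10^(-1) mod 23 = 2

j = 2 (mod 23)


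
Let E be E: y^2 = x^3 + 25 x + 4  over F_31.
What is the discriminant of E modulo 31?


4 a^3 + 27 b^2 = 4*25^3 + 27*4^2 = 62500 + 432 = 62932
Delta = -16 * (62932) = -1006912
Delta mod 31 = 30

Delta = 30 (mod 31)


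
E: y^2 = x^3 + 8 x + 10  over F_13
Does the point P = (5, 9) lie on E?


Check whether y^2 = x^3 + 8 x + 10 (mod 13) for (x, y) = (5, 9).
LHS: y^2 = 9^2 mod 13 = 3
RHS: x^3 + 8 x + 10 = 5^3 + 8*5 + 10 mod 13 = 6
LHS != RHS

No, not on the curve


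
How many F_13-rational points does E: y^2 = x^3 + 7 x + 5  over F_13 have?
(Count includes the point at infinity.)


For each x in F_13, count y with y^2 = x^3 + 7 x + 5 mod 13:
  x = 1: RHS = 0, y in [0]  -> 1 point(s)
  x = 2: RHS = 1, y in [1, 12]  -> 2 point(s)
  x = 3: RHS = 1, y in [1, 12]  -> 2 point(s)
  x = 5: RHS = 9, y in [3, 10]  -> 2 point(s)
  x = 6: RHS = 3, y in [4, 9]  -> 2 point(s)
  x = 8: RHS = 1, y in [1, 12]  -> 2 point(s)
  x = 9: RHS = 4, y in [2, 11]  -> 2 point(s)
  x = 10: RHS = 9, y in [3, 10]  -> 2 point(s)
  x = 11: RHS = 9, y in [3, 10]  -> 2 point(s)
  x = 12: RHS = 10, y in [6, 7]  -> 2 point(s)
Affine points: 19. Add the point at infinity: total = 20.

#E(F_13) = 20


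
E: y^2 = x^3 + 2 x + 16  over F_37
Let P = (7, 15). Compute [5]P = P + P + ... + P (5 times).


k = 5 = 101_2 (binary, LSB first: 101)
Double-and-add from P = (7, 15):
  bit 0 = 1: acc = O + (7, 15) = (7, 15)
  bit 1 = 0: acc unchanged = (7, 15)
  bit 2 = 1: acc = (7, 15) + (0, 33) = (20, 29)

5P = (20, 29)


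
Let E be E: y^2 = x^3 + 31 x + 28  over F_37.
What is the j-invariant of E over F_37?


Delta = -16(4 a^3 + 27 b^2) mod 37 = 33
-1728 * (4 a)^3 = -1728 * (4*31)^3 mod 37 = 6
j = 6 * 33^(-1) mod 37 = 17

j = 17 (mod 37)


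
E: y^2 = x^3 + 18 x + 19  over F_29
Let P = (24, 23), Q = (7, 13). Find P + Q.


P != Q, so use the chord formula.
s = (y2 - y1) / (x2 - x1) = (19) / (12) mod 29 = 4
x3 = s^2 - x1 - x2 mod 29 = 4^2 - 24 - 7 = 14
y3 = s (x1 - x3) - y1 mod 29 = 4 * (24 - 14) - 23 = 17

P + Q = (14, 17)


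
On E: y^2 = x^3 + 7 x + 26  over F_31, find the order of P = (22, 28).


Compute successive multiples of P until we hit O:
  1P = (22, 28)
  2P = (25, 4)
  3P = (17, 25)
  4P = (6, 25)
  5P = (8, 25)
  6P = (5, 0)
  7P = (8, 6)
  8P = (6, 6)
  ... (continuing to 12P)
  12P = O

ord(P) = 12


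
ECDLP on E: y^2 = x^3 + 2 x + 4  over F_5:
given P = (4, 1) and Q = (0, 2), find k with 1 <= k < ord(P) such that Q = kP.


Enumerate multiples of P until we hit Q = (0, 2):
  1P = (4, 1)
  2P = (2, 4)
  3P = (0, 3)
  4P = (0, 2)
Match found at i = 4.

k = 4


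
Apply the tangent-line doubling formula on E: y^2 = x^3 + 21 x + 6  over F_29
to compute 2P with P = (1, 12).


Doubling: s = (3 x1^2 + a) / (2 y1)
s = (3*1^2 + 21) / (2*12) mod 29 = 1
x3 = s^2 - 2 x1 mod 29 = 1^2 - 2*1 = 28
y3 = s (x1 - x3) - y1 mod 29 = 1 * (1 - 28) - 12 = 19

2P = (28, 19)


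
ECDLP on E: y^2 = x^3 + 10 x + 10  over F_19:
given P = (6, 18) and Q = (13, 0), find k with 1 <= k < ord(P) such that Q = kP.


Enumerate multiples of P until we hit Q = (13, 0):
  1P = (6, 18)
  2P = (11, 11)
  3P = (7, 10)
  4P = (13, 0)
Match found at i = 4.

k = 4


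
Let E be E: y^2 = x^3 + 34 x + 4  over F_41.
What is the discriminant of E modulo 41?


4 a^3 + 27 b^2 = 4*34^3 + 27*4^2 = 157216 + 432 = 157648
Delta = -16 * (157648) = -2522368
Delta mod 41 = 34

Delta = 34 (mod 41)


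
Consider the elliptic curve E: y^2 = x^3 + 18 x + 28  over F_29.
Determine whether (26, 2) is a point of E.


Check whether y^2 = x^3 + 18 x + 28 (mod 29) for (x, y) = (26, 2).
LHS: y^2 = 2^2 mod 29 = 4
RHS: x^3 + 18 x + 28 = 26^3 + 18*26 + 28 mod 29 = 5
LHS != RHS

No, not on the curve


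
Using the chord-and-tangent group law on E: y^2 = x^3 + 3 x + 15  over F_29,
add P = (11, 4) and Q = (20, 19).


P != Q, so use the chord formula.
s = (y2 - y1) / (x2 - x1) = (15) / (9) mod 29 = 21
x3 = s^2 - x1 - x2 mod 29 = 21^2 - 11 - 20 = 4
y3 = s (x1 - x3) - y1 mod 29 = 21 * (11 - 4) - 4 = 27

P + Q = (4, 27)


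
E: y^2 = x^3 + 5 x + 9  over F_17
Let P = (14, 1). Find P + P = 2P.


Doubling: s = (3 x1^2 + a) / (2 y1)
s = (3*14^2 + 5) / (2*1) mod 17 = 16
x3 = s^2 - 2 x1 mod 17 = 16^2 - 2*14 = 7
y3 = s (x1 - x3) - y1 mod 17 = 16 * (14 - 7) - 1 = 9

2P = (7, 9)


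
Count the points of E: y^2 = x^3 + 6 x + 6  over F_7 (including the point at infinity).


For each x in F_7, count y with y^2 = x^3 + 6 x + 6 mod 7:
  x = 3: RHS = 2, y in [3, 4]  -> 2 point(s)
  x = 5: RHS = 0, y in [0]  -> 1 point(s)
Affine points: 3. Add the point at infinity: total = 4.

#E(F_7) = 4


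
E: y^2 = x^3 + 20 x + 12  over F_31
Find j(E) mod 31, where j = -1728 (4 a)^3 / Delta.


Delta = -16(4 a^3 + 27 b^2) mod 31 = 5
-1728 * (4 a)^3 = -1728 * (4*20)^3 mod 31 = 1
j = 1 * 5^(-1) mod 31 = 25

j = 25 (mod 31)


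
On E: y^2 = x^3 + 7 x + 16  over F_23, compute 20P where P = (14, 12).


k = 20 = 10100_2 (binary, LSB first: 00101)
Double-and-add from P = (14, 12):
  bit 0 = 0: acc unchanged = O
  bit 1 = 0: acc unchanged = O
  bit 2 = 1: acc = O + (8, 3) = (8, 3)
  bit 3 = 0: acc unchanged = (8, 3)
  bit 4 = 1: acc = (8, 3) + (1, 22) = (4, 19)

20P = (4, 19)


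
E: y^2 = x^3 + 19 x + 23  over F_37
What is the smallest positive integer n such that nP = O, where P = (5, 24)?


Compute successive multiples of P until we hit O:
  1P = (5, 24)
  2P = (30, 18)
  3P = (30, 19)
  4P = (5, 13)
  5P = O

ord(P) = 5


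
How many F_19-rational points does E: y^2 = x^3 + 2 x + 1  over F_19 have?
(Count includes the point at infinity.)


For each x in F_19, count y with y^2 = x^3 + 2 x + 1 mod 19:
  x = 0: RHS = 1, y in [1, 18]  -> 2 point(s)
  x = 1: RHS = 4, y in [2, 17]  -> 2 point(s)
  x = 4: RHS = 16, y in [4, 15]  -> 2 point(s)
  x = 6: RHS = 1, y in [1, 18]  -> 2 point(s)
  x = 7: RHS = 16, y in [4, 15]  -> 2 point(s)
  x = 8: RHS = 16, y in [4, 15]  -> 2 point(s)
  x = 9: RHS = 7, y in [8, 11]  -> 2 point(s)
  x = 11: RHS = 5, y in [9, 10]  -> 2 point(s)
  x = 12: RHS = 5, y in [9, 10]  -> 2 point(s)
  x = 13: RHS = 1, y in [1, 18]  -> 2 point(s)
  x = 15: RHS = 5, y in [9, 10]  -> 2 point(s)
  x = 16: RHS = 6, y in [5, 14]  -> 2 point(s)
  x = 18: RHS = 17, y in [6, 13]  -> 2 point(s)
Affine points: 26. Add the point at infinity: total = 27.

#E(F_19) = 27


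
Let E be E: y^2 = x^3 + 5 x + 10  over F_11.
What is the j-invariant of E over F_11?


Delta = -16(4 a^3 + 27 b^2) mod 11 = 5
-1728 * (4 a)^3 = -1728 * (4*5)^3 mod 11 = 8
j = 8 * 5^(-1) mod 11 = 6

j = 6 (mod 11)


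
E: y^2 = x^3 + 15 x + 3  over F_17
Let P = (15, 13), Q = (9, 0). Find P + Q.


P != Q, so use the chord formula.
s = (y2 - y1) / (x2 - x1) = (4) / (11) mod 17 = 5
x3 = s^2 - x1 - x2 mod 17 = 5^2 - 15 - 9 = 1
y3 = s (x1 - x3) - y1 mod 17 = 5 * (15 - 1) - 13 = 6

P + Q = (1, 6)


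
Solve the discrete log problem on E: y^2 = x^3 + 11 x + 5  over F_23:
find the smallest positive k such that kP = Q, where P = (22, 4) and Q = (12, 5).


Enumerate multiples of P until we hit Q = (12, 5):
  1P = (22, 4)
  2P = (18, 3)
  3P = (19, 14)
  4P = (11, 13)
  5P = (15, 7)
  6P = (12, 18)
  7P = (2, 14)
  8P = (5, 22)
  9P = (5, 1)
  10P = (2, 9)
  11P = (12, 5)
Match found at i = 11.

k = 11


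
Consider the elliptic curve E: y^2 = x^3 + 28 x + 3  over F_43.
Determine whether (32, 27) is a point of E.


Check whether y^2 = x^3 + 28 x + 3 (mod 43) for (x, y) = (32, 27).
LHS: y^2 = 27^2 mod 43 = 41
RHS: x^3 + 28 x + 3 = 32^3 + 28*32 + 3 mod 43 = 41
LHS = RHS

Yes, on the curve


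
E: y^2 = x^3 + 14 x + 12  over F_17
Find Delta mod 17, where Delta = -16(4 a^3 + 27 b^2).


4 a^3 + 27 b^2 = 4*14^3 + 27*12^2 = 10976 + 3888 = 14864
Delta = -16 * (14864) = -237824
Delta mod 17 = 6

Delta = 6 (mod 17)


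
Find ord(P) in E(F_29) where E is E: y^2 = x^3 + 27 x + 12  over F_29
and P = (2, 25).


Compute successive multiples of P until we hit O:
  1P = (2, 25)
  2P = (3, 27)
  3P = (28, 10)
  4P = (24, 10)
  5P = (7, 14)
  6P = (26, 22)
  7P = (6, 19)
  8P = (16, 25)
  ... (continuing to 27P)
  27P = O

ord(P) = 27


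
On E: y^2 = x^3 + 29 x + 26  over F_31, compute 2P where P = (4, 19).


Doubling: s = (3 x1^2 + a) / (2 y1)
s = (3*4^2 + 29) / (2*19) mod 31 = 11
x3 = s^2 - 2 x1 mod 31 = 11^2 - 2*4 = 20
y3 = s (x1 - x3) - y1 mod 31 = 11 * (4 - 20) - 19 = 22

2P = (20, 22)


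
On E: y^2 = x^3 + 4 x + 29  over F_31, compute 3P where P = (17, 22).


k = 3 = 11_2 (binary, LSB first: 11)
Double-and-add from P = (17, 22):
  bit 0 = 1: acc = O + (17, 22) = (17, 22)
  bit 1 = 1: acc = (17, 22) + (22, 15) = (20, 7)

3P = (20, 7)


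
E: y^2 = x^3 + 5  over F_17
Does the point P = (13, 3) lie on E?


Check whether y^2 = x^3 + 0 x + 5 (mod 17) for (x, y) = (13, 3).
LHS: y^2 = 3^2 mod 17 = 9
RHS: x^3 + 0 x + 5 = 13^3 + 0*13 + 5 mod 17 = 9
LHS = RHS

Yes, on the curve


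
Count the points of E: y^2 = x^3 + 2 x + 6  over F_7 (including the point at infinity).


For each x in F_7, count y with y^2 = x^3 + 2 x + 6 mod 7:
  x = 1: RHS = 2, y in [3, 4]  -> 2 point(s)
  x = 2: RHS = 4, y in [2, 5]  -> 2 point(s)
  x = 3: RHS = 4, y in [2, 5]  -> 2 point(s)
  x = 4: RHS = 1, y in [1, 6]  -> 2 point(s)
  x = 5: RHS = 1, y in [1, 6]  -> 2 point(s)
Affine points: 10. Add the point at infinity: total = 11.

#E(F_7) = 11


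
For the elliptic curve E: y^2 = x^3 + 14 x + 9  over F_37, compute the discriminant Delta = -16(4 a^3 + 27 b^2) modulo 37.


4 a^3 + 27 b^2 = 4*14^3 + 27*9^2 = 10976 + 2187 = 13163
Delta = -16 * (13163) = -210608
Delta mod 37 = 33

Delta = 33 (mod 37)


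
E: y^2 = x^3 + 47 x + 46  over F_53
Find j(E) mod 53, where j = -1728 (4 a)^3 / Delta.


Delta = -16(4 a^3 + 27 b^2) mod 53 = 23
-1728 * (4 a)^3 = -1728 * (4*47)^3 mod 53 = 30
j = 30 * 23^(-1) mod 53 = 52

j = 52 (mod 53)


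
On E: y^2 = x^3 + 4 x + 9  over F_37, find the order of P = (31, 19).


Compute successive multiples of P until we hit O:
  1P = (31, 19)
  2P = (13, 36)
  3P = (2, 5)
  4P = (14, 16)
  5P = (33, 22)
  6P = (3, 23)
  7P = (0, 3)
  8P = (9, 21)
  ... (continuing to 49P)
  49P = O

ord(P) = 49


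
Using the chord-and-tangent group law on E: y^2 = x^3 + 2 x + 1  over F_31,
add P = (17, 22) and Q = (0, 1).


P != Q, so use the chord formula.
s = (y2 - y1) / (x2 - x1) = (10) / (14) mod 31 = 14
x3 = s^2 - x1 - x2 mod 31 = 14^2 - 17 - 0 = 24
y3 = s (x1 - x3) - y1 mod 31 = 14 * (17 - 24) - 22 = 4

P + Q = (24, 4)


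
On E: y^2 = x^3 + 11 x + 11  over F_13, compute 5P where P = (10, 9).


k = 5 = 101_2 (binary, LSB first: 101)
Double-and-add from P = (10, 9):
  bit 0 = 1: acc = O + (10, 9) = (10, 9)
  bit 1 = 0: acc unchanged = (10, 9)
  bit 2 = 1: acc = (10, 9) + (12, 5) = (8, 0)

5P = (8, 0)


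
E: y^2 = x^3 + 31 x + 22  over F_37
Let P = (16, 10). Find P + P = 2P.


Doubling: s = (3 x1^2 + a) / (2 y1)
s = (3*16^2 + 31) / (2*10) mod 37 = 27
x3 = s^2 - 2 x1 mod 37 = 27^2 - 2*16 = 31
y3 = s (x1 - x3) - y1 mod 37 = 27 * (16 - 31) - 10 = 29

2P = (31, 29)


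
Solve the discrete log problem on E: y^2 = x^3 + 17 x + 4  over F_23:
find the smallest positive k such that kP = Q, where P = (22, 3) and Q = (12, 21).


Enumerate multiples of P until we hit Q = (12, 21):
  1P = (22, 3)
  2P = (8, 13)
  3P = (9, 14)
  4P = (10, 1)
  5P = (7, 11)
  6P = (18, 1)
  7P = (12, 2)
  8P = (15, 0)
  9P = (12, 21)
Match found at i = 9.

k = 9


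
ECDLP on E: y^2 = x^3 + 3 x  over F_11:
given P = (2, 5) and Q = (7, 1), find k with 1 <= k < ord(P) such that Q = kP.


Enumerate multiples of P until we hit Q = (7, 1):
  1P = (2, 5)
  2P = (1, 2)
  3P = (6, 5)
  4P = (3, 6)
  5P = (7, 1)
Match found at i = 5.

k = 5


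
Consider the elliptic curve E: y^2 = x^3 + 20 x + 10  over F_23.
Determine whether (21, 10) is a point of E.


Check whether y^2 = x^3 + 20 x + 10 (mod 23) for (x, y) = (21, 10).
LHS: y^2 = 10^2 mod 23 = 8
RHS: x^3 + 20 x + 10 = 21^3 + 20*21 + 10 mod 23 = 8
LHS = RHS

Yes, on the curve


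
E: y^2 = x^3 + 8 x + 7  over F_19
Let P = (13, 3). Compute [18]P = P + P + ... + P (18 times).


k = 18 = 10010_2 (binary, LSB first: 01001)
Double-and-add from P = (13, 3):
  bit 0 = 0: acc unchanged = O
  bit 1 = 1: acc = O + (10, 17) = (10, 17)
  bit 2 = 0: acc unchanged = (10, 17)
  bit 3 = 0: acc unchanged = (10, 17)
  bit 4 = 1: acc = (10, 17) + (7, 11) = (6, 10)

18P = (6, 10)


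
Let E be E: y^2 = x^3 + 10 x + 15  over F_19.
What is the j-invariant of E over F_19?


Delta = -16(4 a^3 + 27 b^2) mod 19 = 15
-1728 * (4 a)^3 = -1728 * (4*10)^3 mod 19 = 8
j = 8 * 15^(-1) mod 19 = 17

j = 17 (mod 19)


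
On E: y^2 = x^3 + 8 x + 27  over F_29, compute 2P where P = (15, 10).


Doubling: s = (3 x1^2 + a) / (2 y1)
s = (3*15^2 + 8) / (2*10) mod 29 = 24
x3 = s^2 - 2 x1 mod 29 = 24^2 - 2*15 = 24
y3 = s (x1 - x3) - y1 mod 29 = 24 * (15 - 24) - 10 = 6

2P = (24, 6)


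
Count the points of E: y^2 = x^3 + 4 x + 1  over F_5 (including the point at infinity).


For each x in F_5, count y with y^2 = x^3 + 4 x + 1 mod 5:
  x = 0: RHS = 1, y in [1, 4]  -> 2 point(s)
  x = 1: RHS = 1, y in [1, 4]  -> 2 point(s)
  x = 3: RHS = 0, y in [0]  -> 1 point(s)
  x = 4: RHS = 1, y in [1, 4]  -> 2 point(s)
Affine points: 7. Add the point at infinity: total = 8.

#E(F_5) = 8


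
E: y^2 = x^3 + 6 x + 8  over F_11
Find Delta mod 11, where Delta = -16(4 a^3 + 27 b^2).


4 a^3 + 27 b^2 = 4*6^3 + 27*8^2 = 864 + 1728 = 2592
Delta = -16 * (2592) = -41472
Delta mod 11 = 9

Delta = 9 (mod 11)


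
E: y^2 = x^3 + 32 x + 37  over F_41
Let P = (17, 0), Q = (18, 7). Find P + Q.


P != Q, so use the chord formula.
s = (y2 - y1) / (x2 - x1) = (7) / (1) mod 41 = 7
x3 = s^2 - x1 - x2 mod 41 = 7^2 - 17 - 18 = 14
y3 = s (x1 - x3) - y1 mod 41 = 7 * (17 - 14) - 0 = 21

P + Q = (14, 21)


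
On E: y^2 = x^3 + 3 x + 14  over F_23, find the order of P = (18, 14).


Compute successive multiples of P until we hit O:
  1P = (18, 14)
  2P = (16, 8)
  3P = (21, 0)
  4P = (16, 15)
  5P = (18, 9)
  6P = O

ord(P) = 6


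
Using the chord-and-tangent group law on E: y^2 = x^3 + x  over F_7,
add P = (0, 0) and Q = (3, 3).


P != Q, so use the chord formula.
s = (y2 - y1) / (x2 - x1) = (3) / (3) mod 7 = 1
x3 = s^2 - x1 - x2 mod 7 = 1^2 - 0 - 3 = 5
y3 = s (x1 - x3) - y1 mod 7 = 1 * (0 - 5) - 0 = 2

P + Q = (5, 2)


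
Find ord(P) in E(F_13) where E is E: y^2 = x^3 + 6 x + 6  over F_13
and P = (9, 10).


Compute successive multiples of P until we hit O:
  1P = (9, 10)
  2P = (11, 8)
  3P = (7, 1)
  4P = (1, 0)
  5P = (7, 12)
  6P = (11, 5)
  7P = (9, 3)
  8P = O

ord(P) = 8


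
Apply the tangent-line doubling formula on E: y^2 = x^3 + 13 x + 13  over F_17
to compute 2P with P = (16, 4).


Doubling: s = (3 x1^2 + a) / (2 y1)
s = (3*16^2 + 13) / (2*4) mod 17 = 2
x3 = s^2 - 2 x1 mod 17 = 2^2 - 2*16 = 6
y3 = s (x1 - x3) - y1 mod 17 = 2 * (16 - 6) - 4 = 16

2P = (6, 16)


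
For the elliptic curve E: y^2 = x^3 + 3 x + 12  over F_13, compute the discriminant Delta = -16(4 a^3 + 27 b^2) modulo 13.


4 a^3 + 27 b^2 = 4*3^3 + 27*12^2 = 108 + 3888 = 3996
Delta = -16 * (3996) = -63936
Delta mod 13 = 11

Delta = 11 (mod 13)


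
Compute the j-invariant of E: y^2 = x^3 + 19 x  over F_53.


Delta = -16(4 a^3 + 27 b^2) mod 53 = 23
-1728 * (4 a)^3 = -1728 * (4*19)^3 mod 53 = 47
j = 47 * 23^(-1) mod 53 = 32

j = 32 (mod 53)


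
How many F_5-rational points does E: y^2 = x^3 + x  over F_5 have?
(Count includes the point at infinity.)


For each x in F_5, count y with y^2 = x^3 + 1 x + 0 mod 5:
  x = 0: RHS = 0, y in [0]  -> 1 point(s)
  x = 2: RHS = 0, y in [0]  -> 1 point(s)
  x = 3: RHS = 0, y in [0]  -> 1 point(s)
Affine points: 3. Add the point at infinity: total = 4.

#E(F_5) = 4


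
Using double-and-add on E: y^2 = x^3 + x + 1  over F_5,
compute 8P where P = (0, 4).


k = 8 = 1000_2 (binary, LSB first: 0001)
Double-and-add from P = (0, 4):
  bit 0 = 0: acc unchanged = O
  bit 1 = 0: acc unchanged = O
  bit 2 = 0: acc unchanged = O
  bit 3 = 1: acc = O + (0, 1) = (0, 1)

8P = (0, 1)


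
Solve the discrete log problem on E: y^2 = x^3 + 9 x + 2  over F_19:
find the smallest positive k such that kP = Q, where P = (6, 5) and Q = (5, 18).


Enumerate multiples of P until we hit Q = (5, 18):
  1P = (6, 5)
  2P = (5, 1)
  3P = (5, 18)
Match found at i = 3.

k = 3


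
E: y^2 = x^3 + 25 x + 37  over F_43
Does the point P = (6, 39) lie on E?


Check whether y^2 = x^3 + 25 x + 37 (mod 43) for (x, y) = (6, 39).
LHS: y^2 = 39^2 mod 43 = 16
RHS: x^3 + 25 x + 37 = 6^3 + 25*6 + 37 mod 43 = 16
LHS = RHS

Yes, on the curve


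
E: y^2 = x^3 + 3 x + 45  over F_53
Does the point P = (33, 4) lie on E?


Check whether y^2 = x^3 + 3 x + 45 (mod 53) for (x, y) = (33, 4).
LHS: y^2 = 4^2 mod 53 = 16
RHS: x^3 + 3 x + 45 = 33^3 + 3*33 + 45 mod 53 = 41
LHS != RHS

No, not on the curve


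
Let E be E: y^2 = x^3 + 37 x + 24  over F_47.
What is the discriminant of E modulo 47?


4 a^3 + 27 b^2 = 4*37^3 + 27*24^2 = 202612 + 15552 = 218164
Delta = -16 * (218164) = -3490624
Delta mod 47 = 19

Delta = 19 (mod 47)


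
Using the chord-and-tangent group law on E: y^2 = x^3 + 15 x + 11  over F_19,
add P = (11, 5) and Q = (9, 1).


P != Q, so use the chord formula.
s = (y2 - y1) / (x2 - x1) = (15) / (17) mod 19 = 2
x3 = s^2 - x1 - x2 mod 19 = 2^2 - 11 - 9 = 3
y3 = s (x1 - x3) - y1 mod 19 = 2 * (11 - 3) - 5 = 11

P + Q = (3, 11)


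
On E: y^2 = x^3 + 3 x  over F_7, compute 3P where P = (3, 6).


k = 3 = 11_2 (binary, LSB first: 11)
Double-and-add from P = (3, 6):
  bit 0 = 1: acc = O + (3, 6) = (3, 6)
  bit 1 = 1: acc = (3, 6) + (2, 0) = (3, 1)

3P = (3, 1)


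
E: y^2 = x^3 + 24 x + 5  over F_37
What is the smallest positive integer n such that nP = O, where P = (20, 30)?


Compute successive multiples of P until we hit O:
  1P = (20, 30)
  2P = (18, 33)
  3P = (29, 2)
  4P = (26, 1)
  5P = (1, 20)
  6P = (9, 5)
  7P = (15, 15)
  8P = (11, 34)
  ... (continuing to 31P)
  31P = O

ord(P) = 31


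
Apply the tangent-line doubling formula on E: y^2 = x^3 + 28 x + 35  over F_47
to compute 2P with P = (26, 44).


Doubling: s = (3 x1^2 + a) / (2 y1)
s = (3*26^2 + 28) / (2*44) mod 47 = 2
x3 = s^2 - 2 x1 mod 47 = 2^2 - 2*26 = 46
y3 = s (x1 - x3) - y1 mod 47 = 2 * (26 - 46) - 44 = 10

2P = (46, 10)


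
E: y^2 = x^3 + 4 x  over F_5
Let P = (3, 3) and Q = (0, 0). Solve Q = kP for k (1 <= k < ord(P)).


Enumerate multiples of P until we hit Q = (0, 0):
  1P = (3, 3)
  2P = (0, 0)
Match found at i = 2.

k = 2


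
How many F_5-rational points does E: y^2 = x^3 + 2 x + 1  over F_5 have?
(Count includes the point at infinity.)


For each x in F_5, count y with y^2 = x^3 + 2 x + 1 mod 5:
  x = 0: RHS = 1, y in [1, 4]  -> 2 point(s)
  x = 1: RHS = 4, y in [2, 3]  -> 2 point(s)
  x = 3: RHS = 4, y in [2, 3]  -> 2 point(s)
Affine points: 6. Add the point at infinity: total = 7.

#E(F_5) = 7


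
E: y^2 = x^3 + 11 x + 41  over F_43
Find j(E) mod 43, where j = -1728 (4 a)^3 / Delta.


Delta = -16(4 a^3 + 27 b^2) mod 43 = 34
-1728 * (4 a)^3 = -1728 * (4*11)^3 mod 43 = 35
j = 35 * 34^(-1) mod 43 = 20

j = 20 (mod 43)


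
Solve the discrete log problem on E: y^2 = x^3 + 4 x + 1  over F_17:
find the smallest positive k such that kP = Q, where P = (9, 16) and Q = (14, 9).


Enumerate multiples of P until we hit Q = (14, 9):
  1P = (9, 16)
  2P = (15, 11)
  3P = (14, 8)
  4P = (2, 0)
  5P = (14, 9)
Match found at i = 5.

k = 5


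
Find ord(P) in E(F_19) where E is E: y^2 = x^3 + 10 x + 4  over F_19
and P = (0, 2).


Compute successive multiples of P until we hit O:
  1P = (0, 2)
  2P = (11, 18)
  3P = (12, 3)
  4P = (14, 0)
  5P = (12, 16)
  6P = (11, 1)
  7P = (0, 17)
  8P = O

ord(P) = 8


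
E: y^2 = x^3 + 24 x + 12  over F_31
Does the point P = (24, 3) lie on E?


Check whether y^2 = x^3 + 24 x + 12 (mod 31) for (x, y) = (24, 3).
LHS: y^2 = 3^2 mod 31 = 9
RHS: x^3 + 24 x + 12 = 24^3 + 24*24 + 12 mod 31 = 28
LHS != RHS

No, not on the curve
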